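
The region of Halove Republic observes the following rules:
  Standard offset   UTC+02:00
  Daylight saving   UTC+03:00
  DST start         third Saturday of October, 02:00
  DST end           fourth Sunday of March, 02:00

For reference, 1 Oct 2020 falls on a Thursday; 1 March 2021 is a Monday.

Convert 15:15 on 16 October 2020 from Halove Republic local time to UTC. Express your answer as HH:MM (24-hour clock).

13:15

1 October 2020 is a Thursday, so the first Saturday is October 3 and the third is October 17.
1 March 2021 is a Monday, so the first Sunday is March 7 and the fourth is March 28.
16 October 2020 is outside the daylight-saving period (17 October 2020 – 28 March 2021), so Halove Republic is on standard time, UTC+02:00.
15:15 local − 2h = 13:15 UTC.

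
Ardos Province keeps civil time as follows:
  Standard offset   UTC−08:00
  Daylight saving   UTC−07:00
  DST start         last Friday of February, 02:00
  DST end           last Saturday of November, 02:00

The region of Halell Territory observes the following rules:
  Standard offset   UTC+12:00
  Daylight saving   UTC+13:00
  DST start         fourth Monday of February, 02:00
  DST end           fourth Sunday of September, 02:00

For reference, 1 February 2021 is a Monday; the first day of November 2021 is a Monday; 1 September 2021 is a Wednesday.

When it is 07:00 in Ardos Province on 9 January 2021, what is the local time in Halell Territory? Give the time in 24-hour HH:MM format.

03:00

1 February 2021 is a Monday, so Fridays fall on 5, 12, 19, 26; the last is February 26.
1 November 2021 is a Monday, so Saturdays fall on 6, 13, 20, 27; the last is November 27.
9 January 2021 does not fall between 26 February and 27 November, so daylight saving is not in effect and Ardos Province is at UTC−08:00.
07:00 Ardos Province + 8h = 15:00 UTC.
1 February 2021 is a Monday, so the first Monday is February 1 and the fourth is February 22.
1 September 2021 is a Wednesday, so the first Sunday is September 5 and the fourth is September 26.
At the standard offset (UTC+12:00), 15:00 UTC + 12h = 03:00 Halell Territory standard time (rolling into the next day, 10 January 2021).
Daylight saving runs 22 February – 26 September; the standard-time date in Halell Territory, 10 January 2021, is outside that window, so Halell Territory is on standard time at UTC+12:00.
15:00 UTC + 12h = 03:00 Halell Territory (rolling into the next day, 10 January 2021).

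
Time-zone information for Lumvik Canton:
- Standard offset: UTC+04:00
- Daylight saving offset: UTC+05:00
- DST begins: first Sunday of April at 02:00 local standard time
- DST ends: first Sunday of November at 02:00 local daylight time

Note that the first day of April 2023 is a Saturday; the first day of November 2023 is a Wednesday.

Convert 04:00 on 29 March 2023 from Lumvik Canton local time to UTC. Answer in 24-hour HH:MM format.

00:00

1 April 2023 is a Saturday, so the first Sunday is April 2.
1 November 2023 is a Wednesday, so the first Sunday is November 5.
29 March 2023 is outside the daylight-saving period (2 April – 5 November), so Lumvik Canton is on standard time, UTC+04:00.
04:00 local − 4h = 00:00 UTC.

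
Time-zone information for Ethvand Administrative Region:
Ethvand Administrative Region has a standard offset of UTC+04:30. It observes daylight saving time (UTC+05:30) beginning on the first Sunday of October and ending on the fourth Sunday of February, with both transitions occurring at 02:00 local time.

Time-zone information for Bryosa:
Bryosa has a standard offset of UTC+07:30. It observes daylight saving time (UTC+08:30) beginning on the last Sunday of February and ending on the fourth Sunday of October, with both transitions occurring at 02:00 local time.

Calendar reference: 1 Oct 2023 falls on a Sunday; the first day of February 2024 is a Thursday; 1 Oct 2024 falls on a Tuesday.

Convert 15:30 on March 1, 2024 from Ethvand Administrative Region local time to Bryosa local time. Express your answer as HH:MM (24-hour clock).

1 October 2023 is a Sunday, so the first Sunday is October 1.
1 February 2024 is a Thursday, so the first Sunday is February 4 and the fourth is February 25.
March 1, 2024 is outside the daylight-saving period (1 October 2023 – 25 February 2024), so Ethvand Administrative Region is on standard time, UTC+04:30.
15:30 Ethvand Administrative Region − 4h30m = 11:00 UTC.
1 February 2024 is a Thursday, so Sundays fall on 4, 11, 18, 25; the last is February 25.
1 October 2024 is a Tuesday, so the first Sunday is October 6 and the fourth is October 27.
At the standard offset (UTC+07:30), 11:00 UTC + 7h30m = 18:30 Bryosa standard time.
The standard-time date in Bryosa, March 1, 2024, falls between 25 February and 27 October, so daylight saving is in effect and Bryosa is at UTC+08:30.
11:00 UTC + 8h30m = 19:30 Bryosa.

19:30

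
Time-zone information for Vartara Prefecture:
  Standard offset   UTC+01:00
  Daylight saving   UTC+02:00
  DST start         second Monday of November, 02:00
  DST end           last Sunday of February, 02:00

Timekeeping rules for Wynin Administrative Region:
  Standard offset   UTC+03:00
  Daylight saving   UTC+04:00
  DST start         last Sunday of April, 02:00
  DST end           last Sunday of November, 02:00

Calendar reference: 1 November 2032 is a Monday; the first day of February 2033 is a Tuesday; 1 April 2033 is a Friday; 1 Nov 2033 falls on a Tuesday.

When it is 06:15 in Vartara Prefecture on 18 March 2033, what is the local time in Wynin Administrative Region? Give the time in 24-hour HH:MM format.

08:15

1 November 2032 is a Monday, so the first Monday is November 1 and the second is November 8.
1 February 2033 is a Tuesday, so Sundays fall on 6, 13, 20, 27; the last is February 27.
18 March 2033 does not fall between 8 November 2032 and 27 February 2033, so daylight saving is not in effect and Vartara Prefecture is at UTC+01:00.
06:15 Vartara Prefecture − 1h = 05:15 UTC.
1 April 2033 is a Friday, so Sundays fall on 3, 10, 17, 24; the last is April 24.
1 November 2033 is a Tuesday, so Sundays fall on 6, 13, 20, 27; the last is November 27.
At the standard offset (UTC+03:00), 05:15 UTC + 3h = 08:15 Wynin Administrative Region standard time.
The standard-time date in Wynin Administrative Region, 18 March 2033, is outside the daylight-saving period (24 April – 27 November), so Wynin Administrative Region is on standard time, UTC+03:00.
05:15 UTC + 3h = 08:15 Wynin Administrative Region.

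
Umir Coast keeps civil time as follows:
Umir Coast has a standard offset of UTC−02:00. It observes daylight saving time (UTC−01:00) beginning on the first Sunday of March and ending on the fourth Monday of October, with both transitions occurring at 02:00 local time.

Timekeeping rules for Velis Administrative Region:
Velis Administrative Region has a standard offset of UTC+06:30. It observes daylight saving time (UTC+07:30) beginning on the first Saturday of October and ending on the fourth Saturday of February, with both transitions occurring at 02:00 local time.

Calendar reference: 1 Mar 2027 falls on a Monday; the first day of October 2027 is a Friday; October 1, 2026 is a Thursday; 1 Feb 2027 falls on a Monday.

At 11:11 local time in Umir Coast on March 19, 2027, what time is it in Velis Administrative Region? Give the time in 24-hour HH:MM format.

18:41

1 March 2027 is a Monday, so the first Sunday is March 7.
1 October 2027 is a Friday, so the first Monday is October 4 and the fourth is October 25.
March 19, 2027 lies within the daylight-saving period (7 March – 25 October), so Umir Coast is on daylight time, UTC−01:00.
11:11 Umir Coast + 1h = 12:11 UTC.
1 October 2026 is a Thursday, so the first Saturday is October 3.
1 February 2027 is a Monday, so the first Saturday is February 6 and the fourth is February 27.
At the standard offset (UTC+06:30), 12:11 UTC + 6h30m = 18:41 Velis Administrative Region standard time.
Daylight saving runs 3 October 2026 – 27 February 2027; the standard-time date in Velis Administrative Region, March 19, 2027, is outside that window, so Velis Administrative Region is on standard time at UTC+06:30.
12:11 UTC + 6h30m = 18:41 Velis Administrative Region.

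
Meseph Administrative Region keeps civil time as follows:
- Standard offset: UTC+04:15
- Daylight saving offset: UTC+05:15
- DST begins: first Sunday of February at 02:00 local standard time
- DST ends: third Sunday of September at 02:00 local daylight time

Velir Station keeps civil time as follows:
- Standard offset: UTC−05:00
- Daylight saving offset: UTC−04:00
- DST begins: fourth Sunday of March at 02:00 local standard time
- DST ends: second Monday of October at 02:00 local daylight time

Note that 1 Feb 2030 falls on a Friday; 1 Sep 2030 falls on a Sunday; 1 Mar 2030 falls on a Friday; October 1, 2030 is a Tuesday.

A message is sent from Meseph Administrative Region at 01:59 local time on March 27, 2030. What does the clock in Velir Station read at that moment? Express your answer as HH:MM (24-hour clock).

16:44

1 February 2030 is a Friday, so the first Sunday is February 3.
1 September 2030 is a Sunday, so the first Sunday is September 1 and the third is September 15.
March 27, 2030 falls between 3 February and 15 September, so daylight saving is in effect and Meseph Administrative Region is at UTC+05:15.
01:59 Meseph Administrative Region − 5h15m = 20:44 UTC (rolling into the previous day, 26 March 2030).
1 March 2030 is a Friday, so the first Sunday is March 3 and the fourth is March 24.
1 October 2030 is a Tuesday, so the first Monday is October 7 and the second is October 14.
At the standard offset (UTC−05:00), 20:44 UTC − 5h = 15:44 Velir Station standard time.
The standard-time date in Velir Station, March 26, 2030, falls between 24 March and 14 October, so daylight saving is in effect and Velir Station is at UTC−04:00.
20:44 UTC − 4h = 16:44 Velir Station.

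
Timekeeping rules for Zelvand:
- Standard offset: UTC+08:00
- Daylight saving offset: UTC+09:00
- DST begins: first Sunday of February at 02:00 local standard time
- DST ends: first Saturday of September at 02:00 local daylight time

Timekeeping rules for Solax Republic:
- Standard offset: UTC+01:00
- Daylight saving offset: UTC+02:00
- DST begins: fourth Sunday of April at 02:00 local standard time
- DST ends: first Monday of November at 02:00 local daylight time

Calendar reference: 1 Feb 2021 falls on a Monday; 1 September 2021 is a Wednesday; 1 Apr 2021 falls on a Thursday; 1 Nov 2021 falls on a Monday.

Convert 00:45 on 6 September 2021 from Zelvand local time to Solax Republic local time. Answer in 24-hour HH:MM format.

1 February 2021 is a Monday, so the first Sunday is February 7.
1 September 2021 is a Wednesday, so the first Saturday is September 4.
6 September 2021 does not fall between 7 February and 4 September, so daylight saving is not in effect and Zelvand is at UTC+08:00.
00:45 Zelvand − 8h = 16:45 UTC (rolling into the previous day, 5 September 2021).
1 April 2021 is a Thursday, so the first Sunday is April 4 and the fourth is April 25.
1 November 2021 is a Monday, so the first Monday is November 1.
At the standard offset (UTC+01:00), 16:45 UTC + 1h = 17:45 Solax Republic standard time.
The standard-time date in Solax Republic, 5 September 2021, lies within the daylight-saving period (25 April – 1 November), so Solax Republic is on daylight time, UTC+02:00.
16:45 UTC + 2h = 18:45 Solax Republic.

18:45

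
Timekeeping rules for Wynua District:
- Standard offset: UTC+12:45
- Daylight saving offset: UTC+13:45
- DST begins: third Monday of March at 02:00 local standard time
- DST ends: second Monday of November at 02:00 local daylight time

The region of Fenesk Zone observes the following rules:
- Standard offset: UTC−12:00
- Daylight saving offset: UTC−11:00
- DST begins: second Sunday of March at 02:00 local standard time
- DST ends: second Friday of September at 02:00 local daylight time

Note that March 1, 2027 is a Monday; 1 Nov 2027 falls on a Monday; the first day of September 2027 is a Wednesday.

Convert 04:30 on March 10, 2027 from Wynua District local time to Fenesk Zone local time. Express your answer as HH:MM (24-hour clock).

1 March 2027 is a Monday, so the first Monday is March 1 and the third is March 15.
1 November 2027 is a Monday, so the first Monday is November 1 and the second is November 8.
Daylight saving runs 15 March – 8 November; March 10, 2027 is outside that window, so Wynua District is on standard time at UTC+12:45.
04:30 Wynua District − 12h45m = 15:45 UTC (rolling into the previous day, 9 March 2027).
1 March 2027 is a Monday, so the first Sunday is March 7 and the second is March 14.
1 September 2027 is a Wednesday, so the first Friday is September 3 and the second is September 10.
At the standard offset (UTC−12:00), 15:45 UTC − 12h = 03:45 Fenesk Zone standard time.
Daylight saving runs 14 March – 10 September; the standard-time date in Fenesk Zone, March 9, 2027, is outside that window, so Fenesk Zone is on standard time at UTC−12:00.
15:45 UTC − 12h = 03:45 Fenesk Zone.

03:45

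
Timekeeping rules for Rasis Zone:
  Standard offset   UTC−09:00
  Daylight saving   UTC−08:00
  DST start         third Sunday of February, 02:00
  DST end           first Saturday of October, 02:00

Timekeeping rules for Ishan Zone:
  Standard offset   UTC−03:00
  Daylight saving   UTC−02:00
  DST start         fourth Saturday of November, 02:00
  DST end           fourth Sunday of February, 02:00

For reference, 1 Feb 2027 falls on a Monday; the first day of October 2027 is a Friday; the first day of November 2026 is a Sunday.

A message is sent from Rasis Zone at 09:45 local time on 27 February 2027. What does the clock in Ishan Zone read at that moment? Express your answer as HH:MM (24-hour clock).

1 February 2027 is a Monday, so the first Sunday is February 7 and the third is February 21.
1 October 2027 is a Friday, so the first Saturday is October 2.
Daylight saving runs 21 February – 2 October; 27 February 2027 is inside that window, so Rasis Zone is at UTC−08:00.
09:45 Rasis Zone + 8h = 17:45 UTC.
1 November 2026 is a Sunday, so the first Saturday is November 7 and the fourth is November 28.
1 February 2027 is a Monday, so the first Sunday is February 7 and the fourth is February 28.
At the standard offset (UTC−03:00), 17:45 UTC − 3h = 14:45 Ishan Zone standard time.
The standard-time date in Ishan Zone, 27 February 2027, lies within the daylight-saving period (28 November 2026 – 28 February 2027), so Ishan Zone is on daylight time, UTC−02:00.
17:45 UTC − 2h = 15:45 Ishan Zone.

15:45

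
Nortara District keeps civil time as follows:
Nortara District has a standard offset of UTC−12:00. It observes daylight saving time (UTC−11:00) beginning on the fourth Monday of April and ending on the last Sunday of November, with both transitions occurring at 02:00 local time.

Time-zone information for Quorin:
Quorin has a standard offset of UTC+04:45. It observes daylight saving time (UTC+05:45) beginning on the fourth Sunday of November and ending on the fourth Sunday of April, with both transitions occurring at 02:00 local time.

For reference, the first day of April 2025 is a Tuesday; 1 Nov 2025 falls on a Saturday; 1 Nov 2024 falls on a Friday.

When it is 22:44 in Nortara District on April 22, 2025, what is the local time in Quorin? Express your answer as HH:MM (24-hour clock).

16:29

1 April 2025 is a Tuesday, so the first Monday is April 7 and the fourth is April 28.
1 November 2025 is a Saturday, so Sundays fall on 2, 9, 16, 23, 30; the last is November 30.
Daylight saving runs 28 April – 30 November; April 22, 2025 is outside that window, so Nortara District is on standard time at UTC−12:00.
22:44 Nortara District + 12h = 10:44 UTC (rolling into the next day, 23 April 2025).
1 November 2024 is a Friday, so the first Sunday is November 3 and the fourth is November 24.
1 April 2025 is a Tuesday, so the first Sunday is April 6 and the fourth is April 27.
At the standard offset (UTC+04:45), 10:44 UTC + 4h45m = 15:29 Quorin standard time.
The standard-time date in Quorin, April 23, 2025, lies within the daylight-saving period (24 November 2024 – 27 April 2025), so Quorin is on daylight time, UTC+05:45.
10:44 UTC + 5h45m = 16:29 Quorin.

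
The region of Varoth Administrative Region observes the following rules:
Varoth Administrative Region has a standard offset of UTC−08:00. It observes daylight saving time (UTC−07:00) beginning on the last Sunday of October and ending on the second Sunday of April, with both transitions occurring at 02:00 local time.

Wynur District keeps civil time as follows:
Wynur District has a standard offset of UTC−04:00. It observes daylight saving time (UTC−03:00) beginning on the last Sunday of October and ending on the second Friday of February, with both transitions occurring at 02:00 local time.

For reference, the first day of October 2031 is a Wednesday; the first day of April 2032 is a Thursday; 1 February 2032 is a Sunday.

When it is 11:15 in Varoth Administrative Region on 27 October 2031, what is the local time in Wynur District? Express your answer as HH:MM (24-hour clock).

1 October 2031 is a Wednesday, so Sundays fall on 5, 12, 19, 26; the last is October 26.
1 April 2032 is a Thursday, so the first Sunday is April 4 and the second is April 11.
27 October 2031 lies within the daylight-saving period (26 October 2031 – 11 April 2032), so Varoth Administrative Region is on daylight time, UTC−07:00.
11:15 Varoth Administrative Region + 7h = 18:15 UTC.
1 October 2031 is a Wednesday, so Sundays fall on 5, 12, 19, 26; the last is October 26.
1 February 2032 is a Sunday, so the first Friday is February 6 and the second is February 13.
At the standard offset (UTC−04:00), 18:15 UTC − 4h = 14:15 Wynur District standard time.
The standard-time date in Wynur District, 27 October 2031, lies within the daylight-saving period (26 October 2031 – 13 February 2032), so Wynur District is on daylight time, UTC−03:00.
18:15 UTC − 3h = 15:15 Wynur District.

15:15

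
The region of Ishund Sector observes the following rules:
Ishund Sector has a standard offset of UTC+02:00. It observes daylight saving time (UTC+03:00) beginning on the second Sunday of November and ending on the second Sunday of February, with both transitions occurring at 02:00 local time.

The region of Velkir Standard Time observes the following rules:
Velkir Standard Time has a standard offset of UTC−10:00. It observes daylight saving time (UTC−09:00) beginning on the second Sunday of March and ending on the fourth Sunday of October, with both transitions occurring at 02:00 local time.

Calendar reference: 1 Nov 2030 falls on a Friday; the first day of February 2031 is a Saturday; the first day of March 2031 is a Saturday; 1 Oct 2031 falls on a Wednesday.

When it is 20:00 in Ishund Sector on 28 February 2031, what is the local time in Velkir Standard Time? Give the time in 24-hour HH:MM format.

08:00

1 November 2030 is a Friday, so the first Sunday is November 3 and the second is November 10.
1 February 2031 is a Saturday, so the first Sunday is February 2 and the second is February 9.
28 February 2031 is outside the daylight-saving period (10 November 2030 – 9 February 2031), so Ishund Sector is on standard time, UTC+02:00.
20:00 Ishund Sector − 2h = 18:00 UTC.
1 March 2031 is a Saturday, so the first Sunday is March 2 and the second is March 9.
1 October 2031 is a Wednesday, so the first Sunday is October 5 and the fourth is October 26.
At the standard offset (UTC−10:00), 18:00 UTC − 10h = 08:00 Velkir Standard Time standard time.
The standard-time date in Velkir Standard Time, 28 February 2031, is outside the daylight-saving period (9 March – 26 October), so Velkir Standard Time is on standard time, UTC−10:00.
18:00 UTC − 10h = 08:00 Velkir Standard Time.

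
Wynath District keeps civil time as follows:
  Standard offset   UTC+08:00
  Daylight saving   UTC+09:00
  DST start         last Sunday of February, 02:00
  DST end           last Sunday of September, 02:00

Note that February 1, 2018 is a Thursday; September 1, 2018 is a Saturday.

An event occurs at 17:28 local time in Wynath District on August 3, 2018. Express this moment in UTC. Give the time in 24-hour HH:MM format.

1 February 2018 is a Thursday, so Sundays fall on 4, 11, 18, 25; the last is February 25.
1 September 2018 is a Saturday, so Sundays fall on 2, 9, 16, 23, 30; the last is September 30.
August 3, 2018 falls between 25 February and 30 September, so daylight saving is in effect and Wynath District is at UTC+09:00.
17:28 local − 9h = 08:28 UTC.

08:28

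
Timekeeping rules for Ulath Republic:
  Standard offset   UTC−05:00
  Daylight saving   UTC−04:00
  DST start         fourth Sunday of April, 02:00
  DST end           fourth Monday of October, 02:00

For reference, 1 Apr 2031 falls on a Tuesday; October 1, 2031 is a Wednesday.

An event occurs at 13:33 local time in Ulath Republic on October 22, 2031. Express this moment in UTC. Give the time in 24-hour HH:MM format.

1 April 2031 is a Tuesday, so the first Sunday is April 6 and the fourth is April 27.
1 October 2031 is a Wednesday, so the first Monday is October 6 and the fourth is October 27.
Daylight saving runs 27 April – 27 October; October 22, 2031 is inside that window, so Ulath Republic is at UTC−04:00.
13:33 local + 4h = 17:33 UTC.

17:33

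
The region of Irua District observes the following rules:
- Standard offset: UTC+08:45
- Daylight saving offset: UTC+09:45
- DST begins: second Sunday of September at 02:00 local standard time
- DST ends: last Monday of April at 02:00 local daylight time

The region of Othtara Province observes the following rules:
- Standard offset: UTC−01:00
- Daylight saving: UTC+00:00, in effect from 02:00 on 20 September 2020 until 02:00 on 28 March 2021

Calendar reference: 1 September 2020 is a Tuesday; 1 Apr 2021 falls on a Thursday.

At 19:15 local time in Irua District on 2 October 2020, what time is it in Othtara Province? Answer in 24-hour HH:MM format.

09:30

1 September 2020 is a Tuesday, so the first Sunday is September 6 and the second is September 13.
1 April 2021 is a Thursday, so Mondays fall on 5, 12, 19, 26; the last is April 26.
Daylight saving runs 13 September 2020 – 26 April 2021; 2 October 2020 is inside that window, so Irua District is at UTC+09:45.
19:15 Irua District − 9h45m = 09:30 UTC.
At the standard offset (UTC−01:00), 09:30 UTC − 1h = 08:30 Othtara Province standard time.
The standard-time date in Othtara Province, 2 October 2020, falls between 20 September 2020 and 28 March 2021, so daylight saving is in effect and Othtara Province is at UTC+00:00.
09:30 UTC + 0h = 09:30 Othtara Province.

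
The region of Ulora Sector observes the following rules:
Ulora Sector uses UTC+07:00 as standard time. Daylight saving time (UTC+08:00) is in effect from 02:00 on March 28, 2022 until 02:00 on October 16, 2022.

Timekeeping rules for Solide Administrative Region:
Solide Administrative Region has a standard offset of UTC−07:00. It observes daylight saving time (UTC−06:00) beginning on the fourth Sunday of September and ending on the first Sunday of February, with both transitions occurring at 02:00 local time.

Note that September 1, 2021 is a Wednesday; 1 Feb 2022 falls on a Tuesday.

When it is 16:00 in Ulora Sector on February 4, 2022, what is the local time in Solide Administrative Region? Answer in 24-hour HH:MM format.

February 4, 2022 does not fall between 28 March and 16 October, so daylight saving is not in effect and Ulora Sector is at UTC+07:00.
16:00 Ulora Sector − 7h = 09:00 UTC.
1 September 2021 is a Wednesday, so the first Sunday is September 5 and the fourth is September 26.
1 February 2022 is a Tuesday, so the first Sunday is February 6.
At the standard offset (UTC−07:00), 09:00 UTC − 7h = 02:00 Solide Administrative Region standard time.
The standard-time date in Solide Administrative Region, February 4, 2022, falls between 26 September 2021 and 6 February 2022, so daylight saving is in effect and Solide Administrative Region is at UTC−06:00.
09:00 UTC − 6h = 03:00 Solide Administrative Region.

03:00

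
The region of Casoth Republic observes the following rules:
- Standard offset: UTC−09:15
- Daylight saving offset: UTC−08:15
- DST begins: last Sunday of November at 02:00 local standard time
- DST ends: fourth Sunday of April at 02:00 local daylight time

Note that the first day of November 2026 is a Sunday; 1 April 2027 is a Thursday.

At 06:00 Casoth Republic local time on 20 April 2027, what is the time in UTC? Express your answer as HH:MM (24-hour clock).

14:15

1 November 2026 is a Sunday, so Sundays fall on 1, 8, 15, 22, 29; the last is November 29.
1 April 2027 is a Thursday, so the first Sunday is April 4 and the fourth is April 25.
Daylight saving runs 29 November 2026 – 25 April 2027; 20 April 2027 is inside that window, so Casoth Republic is at UTC−08:15.
06:00 local + 8h15m = 14:15 UTC.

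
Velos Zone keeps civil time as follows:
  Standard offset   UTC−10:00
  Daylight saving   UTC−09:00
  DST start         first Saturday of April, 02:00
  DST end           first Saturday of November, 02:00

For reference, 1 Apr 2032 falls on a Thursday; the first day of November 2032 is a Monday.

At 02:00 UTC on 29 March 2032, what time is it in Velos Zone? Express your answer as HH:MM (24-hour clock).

16:00

1 April 2032 is a Thursday, so the first Saturday is April 3.
1 November 2032 is a Monday, so the first Saturday is November 6.
At the standard offset (UTC−10:00), 02:00 UTC − 10h = 16:00 Velos Zone standard time (rolling into the previous day, 28 March 2032).
Daylight saving runs 3 April – 6 November; the standard-time date in Velos Zone, 28 March 2032, is outside that window, so Velos Zone is on standard time at UTC−10:00.
02:00 UTC − 10h = 16:00 local (rolling into the previous day, 28 March 2032).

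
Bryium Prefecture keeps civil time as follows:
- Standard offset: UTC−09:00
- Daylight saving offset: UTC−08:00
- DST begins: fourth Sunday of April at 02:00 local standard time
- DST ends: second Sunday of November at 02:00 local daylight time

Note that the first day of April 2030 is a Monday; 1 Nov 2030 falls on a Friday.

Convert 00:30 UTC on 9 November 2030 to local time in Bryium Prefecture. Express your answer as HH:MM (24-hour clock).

16:30

1 April 2030 is a Monday, so the first Sunday is April 7 and the fourth is April 28.
1 November 2030 is a Friday, so the first Sunday is November 3 and the second is November 10.
At the standard offset (UTC−09:00), 00:30 UTC − 9h = 15:30 Bryium Prefecture standard time (rolling into the previous day, 8 November 2030).
Daylight saving runs 28 April – 10 November; the standard-time date in Bryium Prefecture, 8 November 2030, is inside that window, so Bryium Prefecture is at UTC−08:00.
00:30 UTC − 8h = 16:30 local (rolling into the previous day, 8 November 2030).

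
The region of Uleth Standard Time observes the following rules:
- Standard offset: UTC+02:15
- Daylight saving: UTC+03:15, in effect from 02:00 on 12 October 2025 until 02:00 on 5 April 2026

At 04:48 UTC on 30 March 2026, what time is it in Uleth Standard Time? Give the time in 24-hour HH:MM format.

At the standard offset (UTC+02:15), 04:48 UTC + 2h15m = 07:03 Uleth Standard Time standard time.
Daylight saving runs 12 October 2025 – 5 April 2026; the standard-time date in Uleth Standard Time, 30 March 2026, is inside that window, so Uleth Standard Time is at UTC+03:15.
04:48 UTC + 3h15m = 08:03 local.

08:03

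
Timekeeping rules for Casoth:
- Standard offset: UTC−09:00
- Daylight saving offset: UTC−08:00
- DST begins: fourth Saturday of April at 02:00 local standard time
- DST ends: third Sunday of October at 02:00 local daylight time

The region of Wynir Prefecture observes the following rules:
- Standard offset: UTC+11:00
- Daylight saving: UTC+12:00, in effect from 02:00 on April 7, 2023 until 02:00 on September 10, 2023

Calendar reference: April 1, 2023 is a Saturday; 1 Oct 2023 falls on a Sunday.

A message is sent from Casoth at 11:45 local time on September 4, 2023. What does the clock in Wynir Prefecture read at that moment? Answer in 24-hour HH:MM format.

1 April 2023 is a Saturday, so the first Saturday is April 1 and the fourth is April 22.
1 October 2023 is a Sunday, so the first Sunday is October 1 and the third is October 15.
Daylight saving runs 22 April – 15 October; September 4, 2023 is inside that window, so Casoth is at UTC−08:00.
11:45 Casoth + 8h = 19:45 UTC.
At the standard offset (UTC+11:00), 19:45 UTC + 11h = 06:45 Wynir Prefecture standard time (rolling into the next day, 5 September 2023).
Daylight saving runs 7 April – 10 September; the standard-time date in Wynir Prefecture, September 5, 2023, is inside that window, so Wynir Prefecture is at UTC+12:00.
19:45 UTC + 12h = 07:45 Wynir Prefecture (rolling into the next day, 5 September 2023).

07:45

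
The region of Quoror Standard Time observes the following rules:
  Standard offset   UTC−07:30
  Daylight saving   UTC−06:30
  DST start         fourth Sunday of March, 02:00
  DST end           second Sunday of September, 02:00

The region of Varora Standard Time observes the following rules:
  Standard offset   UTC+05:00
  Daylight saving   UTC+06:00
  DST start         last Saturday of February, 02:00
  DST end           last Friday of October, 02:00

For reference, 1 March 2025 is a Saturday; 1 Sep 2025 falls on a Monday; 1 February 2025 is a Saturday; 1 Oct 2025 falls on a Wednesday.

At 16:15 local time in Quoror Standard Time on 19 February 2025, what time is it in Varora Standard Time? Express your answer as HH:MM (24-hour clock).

04:45

1 March 2025 is a Saturday, so the first Sunday is March 2 and the fourth is March 23.
1 September 2025 is a Monday, so the first Sunday is September 7 and the second is September 14.
19 February 2025 does not fall between 23 March and 14 September, so daylight saving is not in effect and Quoror Standard Time is at UTC−07:30.
16:15 Quoror Standard Time + 7h30m = 23:45 UTC.
1 February 2025 is a Saturday, so Saturdays fall on 1, 8, 15, 22; the last is February 22.
1 October 2025 is a Wednesday, so Fridays fall on 3, 10, 17, 24, 31; the last is October 31.
At the standard offset (UTC+05:00), 23:45 UTC + 5h = 04:45 Varora Standard Time standard time (rolling into the next day, 20 February 2025).
The standard-time date in Varora Standard Time, 20 February 2025, does not fall between 22 February and 31 October, so daylight saving is not in effect and Varora Standard Time is at UTC+05:00.
23:45 UTC + 5h = 04:45 Varora Standard Time (rolling into the next day, 20 February 2025).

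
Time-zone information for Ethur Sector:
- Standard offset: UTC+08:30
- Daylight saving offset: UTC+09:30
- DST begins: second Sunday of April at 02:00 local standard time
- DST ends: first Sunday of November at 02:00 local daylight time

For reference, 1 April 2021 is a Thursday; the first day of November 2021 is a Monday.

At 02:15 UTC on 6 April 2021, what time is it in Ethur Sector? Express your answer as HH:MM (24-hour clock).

1 April 2021 is a Thursday, so the first Sunday is April 4 and the second is April 11.
1 November 2021 is a Monday, so the first Sunday is November 7.
At the standard offset (UTC+08:30), 02:15 UTC + 8h30m = 10:45 Ethur Sector standard time.
The standard-time date in Ethur Sector, 6 April 2021, does not fall between 11 April and 7 November, so daylight saving is not in effect and Ethur Sector is at UTC+08:30.
02:15 UTC + 8h30m = 10:45 local.

10:45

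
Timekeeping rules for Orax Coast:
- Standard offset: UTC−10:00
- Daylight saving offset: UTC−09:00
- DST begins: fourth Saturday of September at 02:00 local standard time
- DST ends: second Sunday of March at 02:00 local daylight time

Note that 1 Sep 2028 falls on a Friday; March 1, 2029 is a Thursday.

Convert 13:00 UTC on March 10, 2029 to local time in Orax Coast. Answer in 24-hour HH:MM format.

04:00

1 September 2028 is a Friday, so the first Saturday is September 2 and the fourth is September 23.
1 March 2029 is a Thursday, so the first Sunday is March 4 and the second is March 11.
At the standard offset (UTC−10:00), 13:00 UTC − 10h = 03:00 Orax Coast standard time.
The standard-time date in Orax Coast, March 10, 2029, falls between 23 September 2028 and 11 March 2029, so daylight saving is in effect and Orax Coast is at UTC−09:00.
13:00 UTC − 9h = 04:00 local.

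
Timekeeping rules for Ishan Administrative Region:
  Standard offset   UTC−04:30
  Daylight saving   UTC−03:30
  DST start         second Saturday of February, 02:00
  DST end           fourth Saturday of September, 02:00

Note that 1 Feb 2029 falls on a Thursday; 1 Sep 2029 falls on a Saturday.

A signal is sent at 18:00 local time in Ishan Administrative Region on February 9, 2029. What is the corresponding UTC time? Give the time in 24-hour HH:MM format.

1 February 2029 is a Thursday, so the first Saturday is February 3 and the second is February 10.
1 September 2029 is a Saturday, so the first Saturday is September 1 and the fourth is September 22.
February 9, 2029 does not fall between 10 February and 22 September, so daylight saving is not in effect and Ishan Administrative Region is at UTC−04:30.
18:00 local + 4h30m = 22:30 UTC.

22:30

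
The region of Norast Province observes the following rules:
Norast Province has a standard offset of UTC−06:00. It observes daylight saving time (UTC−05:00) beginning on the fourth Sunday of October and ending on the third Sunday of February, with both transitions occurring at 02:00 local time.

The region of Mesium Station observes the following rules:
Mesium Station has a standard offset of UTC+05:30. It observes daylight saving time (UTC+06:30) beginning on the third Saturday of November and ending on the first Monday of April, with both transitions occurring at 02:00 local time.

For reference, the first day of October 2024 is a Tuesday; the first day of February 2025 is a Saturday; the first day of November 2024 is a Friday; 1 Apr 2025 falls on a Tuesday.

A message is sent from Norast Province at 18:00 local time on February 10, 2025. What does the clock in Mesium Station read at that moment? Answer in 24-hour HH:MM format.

05:30

1 October 2024 is a Tuesday, so the first Sunday is October 6 and the fourth is October 27.
1 February 2025 is a Saturday, so the first Sunday is February 2 and the third is February 16.
February 10, 2025 lies within the daylight-saving period (27 October 2024 – 16 February 2025), so Norast Province is on daylight time, UTC−05:00.
18:00 Norast Province + 5h = 23:00 UTC.
1 November 2024 is a Friday, so the first Saturday is November 2 and the third is November 16.
1 April 2025 is a Tuesday, so the first Monday is April 7.
At the standard offset (UTC+05:30), 23:00 UTC + 5h30m = 04:30 Mesium Station standard time (rolling into the next day, 11 February 2025).
Daylight saving runs 16 November 2024 – 7 April 2025; the standard-time date in Mesium Station, February 11, 2025, is inside that window, so Mesium Station is at UTC+06:30.
23:00 UTC + 6h30m = 05:30 Mesium Station (rolling into the next day, 11 February 2025).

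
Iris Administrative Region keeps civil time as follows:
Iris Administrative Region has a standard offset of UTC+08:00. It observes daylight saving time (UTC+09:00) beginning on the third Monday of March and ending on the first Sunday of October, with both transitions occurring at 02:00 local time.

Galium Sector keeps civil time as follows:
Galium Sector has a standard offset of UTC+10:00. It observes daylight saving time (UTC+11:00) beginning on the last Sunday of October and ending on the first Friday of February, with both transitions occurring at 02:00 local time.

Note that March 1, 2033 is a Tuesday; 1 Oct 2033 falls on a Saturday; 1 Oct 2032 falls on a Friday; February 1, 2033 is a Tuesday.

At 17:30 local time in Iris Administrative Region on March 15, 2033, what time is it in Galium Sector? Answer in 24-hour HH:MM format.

19:30

1 March 2033 is a Tuesday, so the first Monday is March 7 and the third is March 21.
1 October 2033 is a Saturday, so the first Sunday is October 2.
Daylight saving runs 21 March – 2 October; March 15, 2033 is outside that window, so Iris Administrative Region is on standard time at UTC+08:00.
17:30 Iris Administrative Region − 8h = 09:30 UTC.
1 October 2032 is a Friday, so Sundays fall on 3, 10, 17, 24, 31; the last is October 31.
1 February 2033 is a Tuesday, so the first Friday is February 4.
At the standard offset (UTC+10:00), 09:30 UTC + 10h = 19:30 Galium Sector standard time.
The standard-time date in Galium Sector, March 15, 2033, does not fall between 31 October 2032 and 4 February 2033, so daylight saving is not in effect and Galium Sector is at UTC+10:00.
09:30 UTC + 10h = 19:30 Galium Sector.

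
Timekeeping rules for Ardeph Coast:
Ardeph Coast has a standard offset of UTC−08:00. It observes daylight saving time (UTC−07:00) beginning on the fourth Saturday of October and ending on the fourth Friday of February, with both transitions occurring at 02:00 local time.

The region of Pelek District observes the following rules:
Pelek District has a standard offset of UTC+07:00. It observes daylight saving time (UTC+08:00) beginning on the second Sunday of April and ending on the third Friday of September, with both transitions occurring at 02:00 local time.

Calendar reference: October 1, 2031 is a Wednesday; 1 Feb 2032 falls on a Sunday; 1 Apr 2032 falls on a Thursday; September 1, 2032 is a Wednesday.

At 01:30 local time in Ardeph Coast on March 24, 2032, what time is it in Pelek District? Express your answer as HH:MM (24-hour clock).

1 October 2031 is a Wednesday, so the first Saturday is October 4 and the fourth is October 25.
1 February 2032 is a Sunday, so the first Friday is February 6 and the fourth is February 27.
March 24, 2032 does not fall between 25 October 2031 and 27 February 2032, so daylight saving is not in effect and Ardeph Coast is at UTC−08:00.
01:30 Ardeph Coast + 8h = 09:30 UTC.
1 April 2032 is a Thursday, so the first Sunday is April 4 and the second is April 11.
1 September 2032 is a Wednesday, so the first Friday is September 3 and the third is September 17.
At the standard offset (UTC+07:00), 09:30 UTC + 7h = 16:30 Pelek District standard time.
Daylight saving runs 11 April – 17 September; the standard-time date in Pelek District, March 24, 2032, is outside that window, so Pelek District is on standard time at UTC+07:00.
09:30 UTC + 7h = 16:30 Pelek District.

16:30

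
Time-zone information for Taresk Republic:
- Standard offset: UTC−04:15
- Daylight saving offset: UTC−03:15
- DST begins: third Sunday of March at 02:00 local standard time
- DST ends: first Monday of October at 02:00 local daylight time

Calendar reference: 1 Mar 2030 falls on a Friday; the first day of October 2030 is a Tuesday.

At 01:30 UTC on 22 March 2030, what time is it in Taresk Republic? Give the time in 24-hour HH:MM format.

1 March 2030 is a Friday, so the first Sunday is March 3 and the third is March 17.
1 October 2030 is a Tuesday, so the first Monday is October 7.
At the standard offset (UTC−04:15), 01:30 UTC − 4h15m = 21:15 Taresk Republic standard time (rolling into the previous day, 21 March 2030).
The standard-time date in Taresk Republic, 21 March 2030, falls between 17 March and 7 October, so daylight saving is in effect and Taresk Republic is at UTC−03:15.
01:30 UTC − 3h15m = 22:15 local (rolling into the previous day, 21 March 2030).

22:15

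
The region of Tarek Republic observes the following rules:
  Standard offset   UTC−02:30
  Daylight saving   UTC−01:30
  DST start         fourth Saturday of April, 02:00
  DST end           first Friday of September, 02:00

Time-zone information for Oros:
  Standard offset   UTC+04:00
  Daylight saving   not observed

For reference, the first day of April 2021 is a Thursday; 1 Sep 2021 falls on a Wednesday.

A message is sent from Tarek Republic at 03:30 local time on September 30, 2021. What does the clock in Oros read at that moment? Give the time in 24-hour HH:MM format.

10:00

1 April 2021 is a Thursday, so the first Saturday is April 3 and the fourth is April 24.
1 September 2021 is a Wednesday, so the first Friday is September 3.
September 30, 2021 does not fall between 24 April and 3 September, so daylight saving is not in effect and Tarek Republic is at UTC−02:30.
03:30 Tarek Republic + 2h30m = 06:00 UTC.
Oros stays on UTC+04:00 all year.
06:00 UTC + 4h = 10:00 Oros.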